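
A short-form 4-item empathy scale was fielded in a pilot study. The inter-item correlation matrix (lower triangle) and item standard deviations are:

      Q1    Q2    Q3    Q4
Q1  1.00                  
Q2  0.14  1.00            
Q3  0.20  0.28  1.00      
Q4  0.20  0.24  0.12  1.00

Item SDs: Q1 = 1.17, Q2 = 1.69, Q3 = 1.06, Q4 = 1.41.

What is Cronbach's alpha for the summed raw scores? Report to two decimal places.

Cronbach's alpha = 0.49

Σσ²ᵢ = 1.17² + 1.69² + 1.06² + 1.41² = 7.3367
Covariances σ_ij = r_ij · s_i · s_j:
  σ(Q1,Q2) = 0.14 × 1.17 × 1.69 = 0.2768
  σ(Q1,Q3) = 0.20 × 1.17 × 1.06 = 0.2480
  σ(Q1,Q4) = 0.20 × 1.17 × 1.41 = 0.3299
  σ(Q2,Q3) = 0.28 × 1.69 × 1.06 = 0.5016
  σ(Q2,Q4) = 0.24 × 1.69 × 1.41 = 0.5719
  σ(Q3,Q4) = 0.12 × 1.06 × 1.41 = 0.1794
σ²_T = Σσ²ᵢ + 2·Σσ_ij = 7.3367 + 2 × 2.1076 = 11.5519
α = (4/3)·(1 − 7.3367/11.5519) = 0.49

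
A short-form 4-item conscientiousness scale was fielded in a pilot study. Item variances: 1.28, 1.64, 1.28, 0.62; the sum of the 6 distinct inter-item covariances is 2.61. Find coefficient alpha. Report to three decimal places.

coefficient alpha = 0.693

Σσᵢ² = 1.28 + 1.64 + 1.28 + 0.62 = 4.82
Sum of distinct covariances = 2.61
σ²_total = Σσᵢ² + 2·Σcov = 4.82 + 2 × 2.61 = 10.04
α = (4/3)·(1 − 4.82/10.04) = 0.693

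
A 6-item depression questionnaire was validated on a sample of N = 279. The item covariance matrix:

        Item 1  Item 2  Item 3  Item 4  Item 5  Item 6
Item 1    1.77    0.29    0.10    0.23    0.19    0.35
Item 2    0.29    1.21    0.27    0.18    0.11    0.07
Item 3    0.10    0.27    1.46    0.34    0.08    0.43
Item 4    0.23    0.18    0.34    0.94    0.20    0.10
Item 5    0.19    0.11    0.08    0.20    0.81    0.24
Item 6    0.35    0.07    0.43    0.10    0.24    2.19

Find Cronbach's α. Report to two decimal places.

ΣVar(i) = 1.77 + 1.21 + 1.46 + 0.94 + 0.81 + 2.19 = 8.38
Σ_{i<j} σ_ij = 3.18
Var(T) = 8.38 + 2 × 3.18 = 14.74
α = (k/(k−1))·(1 − ΣVar(i)/Var(T)) = (6/5)·(1 − 8.38/14.74) = 0.52

α = 0.52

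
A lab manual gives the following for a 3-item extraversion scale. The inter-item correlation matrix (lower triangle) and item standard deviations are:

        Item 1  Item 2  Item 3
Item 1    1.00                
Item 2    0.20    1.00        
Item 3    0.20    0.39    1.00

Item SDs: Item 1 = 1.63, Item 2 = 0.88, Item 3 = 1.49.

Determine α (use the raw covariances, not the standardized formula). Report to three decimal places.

α = 0.469

Σσ²ᵢ = 1.63² + 0.88² + 1.49² = 5.6514
Covariances σ_ij = r_ij · s_i · s_j:
  σ(Item 1,Item 2) = 0.20 × 1.63 × 0.88 = 0.2869
  σ(Item 1,Item 3) = 0.20 × 1.63 × 1.49 = 0.4857
  σ(Item 2,Item 3) = 0.39 × 0.88 × 1.49 = 0.5114
σ²_T = Σσ²ᵢ + 2·Σσ_ij = 5.6514 + 2 × 1.2840 = 8.2194
α = (3/2)·(1 − 5.6514/8.2194) = 0.469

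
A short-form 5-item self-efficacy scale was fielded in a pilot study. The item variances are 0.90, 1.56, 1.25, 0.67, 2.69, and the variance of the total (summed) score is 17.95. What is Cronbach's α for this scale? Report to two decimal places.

Σσ²ᵢ = 0.90 + 1.56 + 1.25 + 0.67 + 2.69 = 7.07
α = (k/(k−1))·(1 − Σσ²ᵢ/σ²_total) = (5/4)·(1 − 7.07/17.95) = 0.76

Cronbach's α = 0.76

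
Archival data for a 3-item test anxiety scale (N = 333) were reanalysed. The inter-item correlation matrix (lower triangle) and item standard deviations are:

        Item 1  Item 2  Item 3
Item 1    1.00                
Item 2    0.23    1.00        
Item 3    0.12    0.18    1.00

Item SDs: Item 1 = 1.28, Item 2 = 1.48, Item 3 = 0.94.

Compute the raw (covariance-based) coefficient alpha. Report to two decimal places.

α = 0.39

Σσ²ᵢ = 1.28² + 1.48² + 0.94² = 4.7124
Covariances σ_ij = r_ij · s_i · s_j:
  σ(Item 1,Item 2) = 0.23 × 1.28 × 1.48 = 0.4357
  σ(Item 1,Item 3) = 0.12 × 1.28 × 0.94 = 0.1444
  σ(Item 2,Item 3) = 0.18 × 1.48 × 0.94 = 0.2504
σ²_T = Σσ²ᵢ + 2·Σσ_ij = 4.7124 + 2 × 0.8305 = 6.3734
α = (3/2)·(1 − 4.7124/6.3734) = 0.39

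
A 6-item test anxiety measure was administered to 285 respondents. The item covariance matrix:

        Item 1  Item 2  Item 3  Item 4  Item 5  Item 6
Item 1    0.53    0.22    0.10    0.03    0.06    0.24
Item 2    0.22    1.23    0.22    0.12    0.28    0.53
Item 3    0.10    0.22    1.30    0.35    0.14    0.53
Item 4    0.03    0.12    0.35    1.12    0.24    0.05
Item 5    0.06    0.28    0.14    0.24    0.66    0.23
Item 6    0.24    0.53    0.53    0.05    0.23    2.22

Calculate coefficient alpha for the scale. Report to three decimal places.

coefficient alpha = 0.583

sum of item variances = 0.53 + 1.23 + 1.30 + 1.12 + 0.66 + 2.22 = 7.06
Sum of the distinct covariances = 3.34
σ²_total = 7.06 + 2 × 3.34 = 13.74
α = (k/(k−1))·(1 − sum of item variances/σ²_total) = (6/5)·(1 − 7.06/13.74) = 0.583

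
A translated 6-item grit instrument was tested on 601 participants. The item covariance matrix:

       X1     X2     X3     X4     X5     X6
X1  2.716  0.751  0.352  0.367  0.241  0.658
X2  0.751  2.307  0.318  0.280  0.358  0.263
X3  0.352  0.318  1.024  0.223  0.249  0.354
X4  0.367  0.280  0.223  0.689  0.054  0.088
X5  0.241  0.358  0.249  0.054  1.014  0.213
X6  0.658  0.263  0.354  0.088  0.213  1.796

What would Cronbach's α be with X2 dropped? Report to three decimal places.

Remaining items: X1, X3, X4, X5, X6 (k = 5).
Σσ²ᵢ = 2.716 + 1.024 + 0.689 + 1.014 + 1.796 = 7.239
σ²_T = 7.239 + 2 × 2.799 = 12.837
α (item deleted) = (5/4)·(1 − 7.239/12.837) = 0.545

Cronbach's α = 0.545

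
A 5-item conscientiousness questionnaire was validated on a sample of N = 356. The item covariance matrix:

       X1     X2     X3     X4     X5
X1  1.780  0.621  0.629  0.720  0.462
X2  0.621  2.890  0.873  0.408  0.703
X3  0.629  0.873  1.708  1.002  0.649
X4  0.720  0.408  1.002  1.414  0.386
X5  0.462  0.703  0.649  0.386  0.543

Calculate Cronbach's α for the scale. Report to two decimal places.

α = 0.76

Σσ²ᵢ = 1.780 + 2.890 + 1.708 + 1.414 + 0.543 = 8.335
Sum of the distinct covariances = 6.453
σ²_total = 8.335 + 2 × 6.453 = 21.241
α = (k/(k−1))·(1 − Σσ²ᵢ/σ²_total) = (5/4)·(1 − 8.335/21.241) = 0.76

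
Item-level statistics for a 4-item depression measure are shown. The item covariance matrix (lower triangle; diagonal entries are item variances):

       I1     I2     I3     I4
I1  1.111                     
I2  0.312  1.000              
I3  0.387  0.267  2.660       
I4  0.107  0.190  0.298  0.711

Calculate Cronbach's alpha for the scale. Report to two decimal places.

α = 0.48

Σσ²ᵢ = 1.111 + 1.000 + 2.660 + 0.711 = 5.482
Sum of the distinct covariances = 1.561
Var(T) = 5.482 + 2 × 1.561 = 8.604
α = (k/(k−1))·(1 − Σσ²ᵢ/Var(T)) = (4/3)·(1 − 5.482/8.604) = 0.48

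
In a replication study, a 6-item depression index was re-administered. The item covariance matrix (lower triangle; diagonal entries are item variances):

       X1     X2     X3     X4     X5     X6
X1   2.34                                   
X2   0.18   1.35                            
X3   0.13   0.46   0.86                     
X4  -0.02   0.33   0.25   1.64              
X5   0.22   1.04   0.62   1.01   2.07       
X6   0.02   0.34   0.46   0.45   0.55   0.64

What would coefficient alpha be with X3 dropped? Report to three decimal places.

coefficient alpha = 0.633

Remaining items: X1, X2, X4, X5, X6 (k = 5).
ΣVar(i) = 2.34 + 1.35 + 1.64 + 2.07 + 0.64 = 8.04
σ²_total = 8.04 + 2 × 4.12 = 16.28
α (item deleted) = (5/4)·(1 − 8.04/16.28) = 0.633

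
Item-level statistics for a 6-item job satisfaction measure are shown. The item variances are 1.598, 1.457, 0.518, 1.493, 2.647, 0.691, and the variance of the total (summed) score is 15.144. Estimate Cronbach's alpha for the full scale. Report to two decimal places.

ΣVar(i) = 1.598 + 1.457 + 0.518 + 1.493 + 2.647 + 0.691 = 8.404
α = (k/(k−1))·(1 − ΣVar(i)/total variance) = (6/5)·(1 − 8.404/15.144) = 0.53

Cronbach's alpha = 0.53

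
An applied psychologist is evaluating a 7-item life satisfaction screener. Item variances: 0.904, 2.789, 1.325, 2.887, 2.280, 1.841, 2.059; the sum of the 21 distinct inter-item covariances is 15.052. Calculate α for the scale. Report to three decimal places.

α = 0.795

sum of item variances = 0.904 + 2.789 + 1.325 + 2.887 + 2.280 + 1.841 + 2.059 = 14.085
Sum of distinct covariances = 15.052
σ²_T = sum of item variances + 2·Σcov = 14.085 + 2 × 15.052 = 44.189
α = (7/6)·(1 − 14.085/44.189) = 0.795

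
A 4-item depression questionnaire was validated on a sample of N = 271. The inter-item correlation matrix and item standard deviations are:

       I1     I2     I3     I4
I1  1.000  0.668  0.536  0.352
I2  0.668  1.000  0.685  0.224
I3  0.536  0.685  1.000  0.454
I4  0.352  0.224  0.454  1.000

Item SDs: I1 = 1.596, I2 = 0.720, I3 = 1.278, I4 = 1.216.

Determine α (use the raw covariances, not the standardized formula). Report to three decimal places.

α = 0.759

Σσ²ᵢ = 1.596² + 0.720² + 1.278² + 1.216² = 6.1776
Covariances σ_ij = r_ij · s_i · s_j:
  σ(I1,I2) = 0.668 × 1.596 × 0.720 = 0.7676
  σ(I1,I3) = 0.536 × 1.596 × 1.278 = 1.0933
  σ(I1,I4) = 0.352 × 1.596 × 1.216 = 0.6831
  σ(I2,I3) = 0.685 × 0.720 × 1.278 = 0.6303
  σ(I2,I4) = 0.224 × 0.720 × 1.216 = 0.1961
  σ(I3,I4) = 0.454 × 1.278 × 1.216 = 0.7055
σ²_T = Σσ²ᵢ + 2·Σσ_ij = 6.1776 + 2 × 4.0759 = 14.3294
α = (4/3)·(1 − 6.1776/14.3294) = 0.759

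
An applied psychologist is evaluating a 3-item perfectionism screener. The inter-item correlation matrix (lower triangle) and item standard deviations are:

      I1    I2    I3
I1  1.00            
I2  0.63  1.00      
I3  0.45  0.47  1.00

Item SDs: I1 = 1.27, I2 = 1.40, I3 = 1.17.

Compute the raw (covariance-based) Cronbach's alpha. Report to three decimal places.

Σσ²ᵢ = 1.27² + 1.40² + 1.17² = 4.9418
Covariances σ_ij = r_ij · s_i · s_j:
  σ(I1,I2) = 0.63 × 1.27 × 1.40 = 1.1201
  σ(I1,I3) = 0.45 × 1.27 × 1.17 = 0.6687
  σ(I2,I3) = 0.47 × 1.40 × 1.17 = 0.7699
σ²_T = Σσ²ᵢ + 2·Σσ_ij = 4.9418 + 2 × 2.5587 = 10.0592
α = (3/2)·(1 − 4.9418/10.0592) = 0.763

α = 0.763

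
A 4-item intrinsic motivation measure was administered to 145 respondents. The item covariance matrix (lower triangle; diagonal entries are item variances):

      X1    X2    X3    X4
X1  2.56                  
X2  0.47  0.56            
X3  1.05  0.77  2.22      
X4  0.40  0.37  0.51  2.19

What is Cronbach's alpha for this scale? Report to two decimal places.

ΣVar(i) = 2.56 + 0.56 + 2.22 + 2.19 = 7.53
Σ_{i<j} σ_ij = 3.57
σ²_total = 7.53 + 2 × 3.57 = 14.67
α = (k/(k−1))·(1 − ΣVar(i)/σ²_total) = (4/3)·(1 − 7.53/14.67) = 0.65

α = 0.65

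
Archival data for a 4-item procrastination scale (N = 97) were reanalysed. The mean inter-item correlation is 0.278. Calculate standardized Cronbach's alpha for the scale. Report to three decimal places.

standardized Cronbach's alpha = 0.606

Standardized α = k·r̄ / (1 + (k−1)·r̄) = 4 × 0.278 / (1 + 3 × 0.278)
  = 1.1120 / 1.8340 = 0.606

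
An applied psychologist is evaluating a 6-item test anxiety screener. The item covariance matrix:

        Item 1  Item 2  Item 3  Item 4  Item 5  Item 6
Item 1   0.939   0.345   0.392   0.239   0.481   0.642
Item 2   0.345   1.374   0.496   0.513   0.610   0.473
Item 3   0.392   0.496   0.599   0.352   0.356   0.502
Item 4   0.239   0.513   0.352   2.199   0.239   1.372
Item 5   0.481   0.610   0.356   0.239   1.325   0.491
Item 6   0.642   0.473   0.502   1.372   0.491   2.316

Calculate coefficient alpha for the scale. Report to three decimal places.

sum of item variances = 0.939 + 1.374 + 0.599 + 2.199 + 1.325 + 2.316 = 8.752
Sum of the distinct covariances = 7.503
Var(T) = 8.752 + 2 × 7.503 = 23.758
α = (k/(k−1))·(1 − sum of item variances/Var(T)) = (6/5)·(1 − 8.752/23.758) = 0.758

α = 0.758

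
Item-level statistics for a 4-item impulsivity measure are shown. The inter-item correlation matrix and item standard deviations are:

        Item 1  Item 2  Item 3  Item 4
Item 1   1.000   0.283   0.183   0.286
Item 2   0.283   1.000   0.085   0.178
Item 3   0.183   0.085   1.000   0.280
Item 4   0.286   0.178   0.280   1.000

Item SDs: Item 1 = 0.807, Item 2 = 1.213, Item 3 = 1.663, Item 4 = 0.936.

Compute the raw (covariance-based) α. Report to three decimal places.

Σσ²ᵢ = 0.807² + 1.213² + 1.663² + 0.936² = 5.7643
Covariances σ_ij = r_ij · s_i · s_j:
  σ(Item 1,Item 2) = 0.283 × 0.807 × 1.213 = 0.2770
  σ(Item 1,Item 3) = 0.183 × 0.807 × 1.663 = 0.2456
  σ(Item 1,Item 4) = 0.286 × 0.807 × 0.936 = 0.2160
  σ(Item 2,Item 3) = 0.085 × 1.213 × 1.663 = 0.1715
  σ(Item 2,Item 4) = 0.178 × 1.213 × 0.936 = 0.2021
  σ(Item 3,Item 4) = 0.280 × 1.663 × 0.936 = 0.4358
σ²_T = Σσ²ᵢ + 2·Σσ_ij = 5.7643 + 2 × 1.5480 = 8.8603
α = (4/3)·(1 − 5.7643/8.8603) = 0.466

α = 0.466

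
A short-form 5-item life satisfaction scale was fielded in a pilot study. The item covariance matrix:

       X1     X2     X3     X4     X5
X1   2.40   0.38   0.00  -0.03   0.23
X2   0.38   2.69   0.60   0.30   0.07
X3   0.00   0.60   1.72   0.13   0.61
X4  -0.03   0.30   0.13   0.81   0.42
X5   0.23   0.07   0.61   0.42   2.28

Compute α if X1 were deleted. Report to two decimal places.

α = 0.48

Remaining items: X2, X3, X4, X5 (k = 4).
Σσ²ᵢ = 2.69 + 1.72 + 0.81 + 2.28 = 7.50
σ²_T = 7.50 + 2 × 2.13 = 11.76
α (item deleted) = (4/3)·(1 − 7.50/11.76) = 0.48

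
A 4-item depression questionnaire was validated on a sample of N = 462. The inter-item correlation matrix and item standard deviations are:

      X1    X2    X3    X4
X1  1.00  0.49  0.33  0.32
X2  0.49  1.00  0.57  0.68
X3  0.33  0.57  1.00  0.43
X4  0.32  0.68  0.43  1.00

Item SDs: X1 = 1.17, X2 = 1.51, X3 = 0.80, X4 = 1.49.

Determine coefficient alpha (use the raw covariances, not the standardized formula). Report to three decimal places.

coefficient alpha = 0.771

Σσ²ᵢ = 1.17² + 1.51² + 0.80² + 1.49² = 6.5091
Covariances σ_ij = r_ij · s_i · s_j:
  σ(X1,X2) = 0.49 × 1.17 × 1.51 = 0.8657
  σ(X1,X3) = 0.33 × 1.17 × 0.80 = 0.3089
  σ(X1,X4) = 0.32 × 1.17 × 1.49 = 0.5579
  σ(X2,X3) = 0.57 × 1.51 × 0.80 = 0.6886
  σ(X2,X4) = 0.68 × 1.51 × 1.49 = 1.5299
  σ(X3,X4) = 0.43 × 0.80 × 1.49 = 0.5126
σ²_T = Σσ²ᵢ + 2·Σσ_ij = 6.5091 + 2 × 4.4636 = 15.4363
α = (4/3)·(1 − 6.5091/15.4363) = 0.771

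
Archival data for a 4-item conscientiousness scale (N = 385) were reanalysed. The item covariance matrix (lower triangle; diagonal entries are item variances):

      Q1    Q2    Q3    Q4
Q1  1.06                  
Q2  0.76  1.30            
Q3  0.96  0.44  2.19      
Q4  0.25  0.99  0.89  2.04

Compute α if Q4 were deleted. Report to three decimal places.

α = 0.731

Remaining items: Q1, Q2, Q3 (k = 3).
sum of item variances = 1.06 + 1.30 + 2.19 = 4.55
total variance = 4.55 + 2 × 2.16 = 8.87
α (item deleted) = (3/2)·(1 − 4.55/8.87) = 0.731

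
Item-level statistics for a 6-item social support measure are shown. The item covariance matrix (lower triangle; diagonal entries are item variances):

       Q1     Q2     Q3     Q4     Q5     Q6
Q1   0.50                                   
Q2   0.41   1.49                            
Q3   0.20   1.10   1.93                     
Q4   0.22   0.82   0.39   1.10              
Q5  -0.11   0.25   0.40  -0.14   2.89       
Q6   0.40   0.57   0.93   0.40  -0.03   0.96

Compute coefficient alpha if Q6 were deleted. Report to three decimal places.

Remaining items: Q1, Q2, Q3, Q4, Q5 (k = 5).
sum of item variances = 0.50 + 1.49 + 1.93 + 1.10 + 2.89 = 7.91
σ²_total = 7.91 + 2 × 3.54 = 14.99
α (item deleted) = (5/4)·(1 − 7.91/14.99) = 0.590

α = 0.590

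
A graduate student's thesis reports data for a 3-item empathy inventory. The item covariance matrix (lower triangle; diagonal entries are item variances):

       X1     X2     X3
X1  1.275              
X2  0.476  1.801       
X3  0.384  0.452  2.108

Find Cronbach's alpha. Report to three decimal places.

Cronbach's alpha = 0.504

Σσᵢ² = 1.275 + 1.801 + 2.108 = 5.184
Sum of off-diagonal covariances = 1.312
σ²_total = 5.184 + 2 × 1.312 = 7.808
α = (k/(k−1))·(1 − Σσᵢ²/σ²_total) = (3/2)·(1 − 5.184/7.808) = 0.504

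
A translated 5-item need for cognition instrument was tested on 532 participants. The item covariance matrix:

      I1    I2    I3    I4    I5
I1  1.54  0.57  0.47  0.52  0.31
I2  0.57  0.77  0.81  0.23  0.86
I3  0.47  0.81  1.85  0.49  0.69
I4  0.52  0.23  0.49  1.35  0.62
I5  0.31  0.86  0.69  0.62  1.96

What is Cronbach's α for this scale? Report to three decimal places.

ΣVar(i) = 1.54 + 0.77 + 1.85 + 1.35 + 1.96 = 7.47
Sum of off-diagonal covariances = 5.57
σ²_total = 7.47 + 2 × 5.57 = 18.61
α = (k/(k−1))·(1 − ΣVar(i)/σ²_total) = (5/4)·(1 − 7.47/18.61) = 0.748

Cronbach's α = 0.748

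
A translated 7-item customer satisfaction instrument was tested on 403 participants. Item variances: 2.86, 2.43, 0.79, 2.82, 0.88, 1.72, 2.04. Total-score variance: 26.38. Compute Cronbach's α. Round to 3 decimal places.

α = 0.568

Σσ²ᵢ = 2.86 + 2.43 + 0.79 + 2.82 + 0.88 + 1.72 + 2.04 = 13.54
α = (k/(k−1))·(1 − Σσ²ᵢ/σ²_total) = (7/6)·(1 − 13.54/26.38) = 0.568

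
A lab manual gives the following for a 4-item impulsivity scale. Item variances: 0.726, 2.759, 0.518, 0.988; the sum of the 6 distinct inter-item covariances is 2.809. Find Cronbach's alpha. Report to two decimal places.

ΣVar(i) = 0.726 + 2.759 + 0.518 + 0.988 = 4.991
Sum of distinct covariances = 2.809
σ²_total = ΣVar(i) + 2·Σcov = 4.991 + 2 × 2.809 = 10.609
α = (4/3)·(1 − 4.991/10.609) = 0.71

α = 0.71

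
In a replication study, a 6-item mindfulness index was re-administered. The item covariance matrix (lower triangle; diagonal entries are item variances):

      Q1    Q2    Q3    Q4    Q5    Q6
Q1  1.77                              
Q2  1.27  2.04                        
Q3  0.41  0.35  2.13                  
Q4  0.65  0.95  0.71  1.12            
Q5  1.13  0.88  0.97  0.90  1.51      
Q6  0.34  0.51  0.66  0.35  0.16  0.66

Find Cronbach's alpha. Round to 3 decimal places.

Cronbach's alpha = 0.827

Σσᵢ² = 1.77 + 2.04 + 2.13 + 1.12 + 1.51 + 0.66 = 9.23
Σ_{i<j} σ_ij = 10.24
total variance = 9.23 + 2 × 10.24 = 29.71
α = (k/(k−1))·(1 − Σσᵢ²/total variance) = (6/5)·(1 − 9.23/29.71) = 0.827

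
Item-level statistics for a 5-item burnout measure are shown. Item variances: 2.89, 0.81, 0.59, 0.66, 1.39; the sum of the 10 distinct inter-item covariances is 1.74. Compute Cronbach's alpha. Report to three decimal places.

Cronbach's alpha = 0.443

Σσ²ᵢ = 2.89 + 0.81 + 0.59 + 0.66 + 1.39 = 6.34
Sum of distinct covariances = 1.74
σ²_T = Σσ²ᵢ + 2·Σcov = 6.34 + 2 × 1.74 = 9.82
α = (5/4)·(1 − 6.34/9.82) = 0.443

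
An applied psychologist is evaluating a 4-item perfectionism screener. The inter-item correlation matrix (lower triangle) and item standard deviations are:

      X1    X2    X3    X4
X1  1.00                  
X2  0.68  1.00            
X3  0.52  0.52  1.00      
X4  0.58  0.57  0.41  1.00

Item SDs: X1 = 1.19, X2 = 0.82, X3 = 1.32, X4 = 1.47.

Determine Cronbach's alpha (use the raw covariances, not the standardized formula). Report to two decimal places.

Σσ²ᵢ = 1.19² + 0.82² + 1.32² + 1.47² = 5.9918
Covariances σ_ij = r_ij · s_i · s_j:
  σ(X1,X2) = 0.68 × 1.19 × 0.82 = 0.6635
  σ(X1,X3) = 0.52 × 1.19 × 1.32 = 0.8168
  σ(X1,X4) = 0.58 × 1.19 × 1.47 = 1.0146
  σ(X2,X3) = 0.52 × 0.82 × 1.32 = 0.5628
  σ(X2,X4) = 0.57 × 0.82 × 1.47 = 0.6871
  σ(X3,X4) = 0.41 × 1.32 × 1.47 = 0.7956
σ²_T = Σσ²ᵢ + 2·Σσ_ij = 5.9918 + 2 × 4.5404 = 15.0726
α = (4/3)·(1 − 5.9918/15.0726) = 0.80

Cronbach's alpha = 0.80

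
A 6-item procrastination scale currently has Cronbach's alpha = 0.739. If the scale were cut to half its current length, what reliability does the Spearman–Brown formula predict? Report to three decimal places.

predicted reliability = 0.586

Length factor m = 1/2
α' = m·α / (1 − (1−m)·α)
   = 1/2 × 0.739 / (1 − (1 − 1/2) × 0.739)
   = 0.3695 / 0.6305 = 0.586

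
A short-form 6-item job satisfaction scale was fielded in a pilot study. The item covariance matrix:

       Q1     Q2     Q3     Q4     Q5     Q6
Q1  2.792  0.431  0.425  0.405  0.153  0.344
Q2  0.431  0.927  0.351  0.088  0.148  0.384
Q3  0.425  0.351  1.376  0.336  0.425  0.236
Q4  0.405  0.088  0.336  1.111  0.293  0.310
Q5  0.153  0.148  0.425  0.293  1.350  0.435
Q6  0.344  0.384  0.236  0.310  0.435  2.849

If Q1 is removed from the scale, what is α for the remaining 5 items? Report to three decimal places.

Remaining items: Q2, Q3, Q4, Q5, Q6 (k = 5).
Σσ²ᵢ = 0.927 + 1.376 + 1.111 + 1.350 + 2.849 = 7.613
σ²_total = 7.613 + 2 × 3.006 = 13.625
α (item deleted) = (5/4)·(1 − 7.613/13.625) = 0.552

α = 0.552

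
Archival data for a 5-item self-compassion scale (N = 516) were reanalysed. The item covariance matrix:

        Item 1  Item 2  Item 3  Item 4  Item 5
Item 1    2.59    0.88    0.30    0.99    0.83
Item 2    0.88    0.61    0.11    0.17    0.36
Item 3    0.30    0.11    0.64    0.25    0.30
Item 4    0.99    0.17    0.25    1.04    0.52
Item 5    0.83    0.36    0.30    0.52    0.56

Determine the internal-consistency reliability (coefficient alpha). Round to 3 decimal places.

coefficient alpha = 0.792

Σσ²ᵢ = 2.59 + 0.61 + 0.64 + 1.04 + 0.56 = 5.44
Σ_{i<j} σ_ij = 4.71
Var(T) = 5.44 + 2 × 4.71 = 14.86
α = (k/(k−1))·(1 − Σσ²ᵢ/Var(T)) = (5/4)·(1 − 5.44/14.86) = 0.792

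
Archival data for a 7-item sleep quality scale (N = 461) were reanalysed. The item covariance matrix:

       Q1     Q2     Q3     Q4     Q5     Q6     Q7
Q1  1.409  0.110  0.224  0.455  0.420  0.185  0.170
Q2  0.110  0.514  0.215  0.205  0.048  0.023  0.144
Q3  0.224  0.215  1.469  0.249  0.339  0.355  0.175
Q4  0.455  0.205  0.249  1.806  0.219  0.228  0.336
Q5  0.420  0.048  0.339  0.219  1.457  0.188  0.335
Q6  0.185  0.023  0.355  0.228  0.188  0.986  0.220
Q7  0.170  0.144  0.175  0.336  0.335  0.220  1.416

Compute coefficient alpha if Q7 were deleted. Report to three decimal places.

coefficient alpha = 0.571

Remaining items: Q1, Q2, Q3, Q4, Q5, Q6 (k = 6).
Σσᵢ² = 1.409 + 0.514 + 1.469 + 1.806 + 1.457 + 0.986 = 7.641
σ²_total = 7.641 + 2 × 3.463 = 14.567
α (item deleted) = (6/5)·(1 − 7.641/14.567) = 0.571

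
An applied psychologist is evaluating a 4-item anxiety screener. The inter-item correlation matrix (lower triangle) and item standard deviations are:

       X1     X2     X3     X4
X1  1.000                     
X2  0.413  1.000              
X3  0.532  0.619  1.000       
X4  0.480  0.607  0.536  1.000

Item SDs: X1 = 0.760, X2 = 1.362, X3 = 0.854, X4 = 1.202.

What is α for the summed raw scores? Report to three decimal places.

α = 0.802

Σσ²ᵢ = 0.760² + 1.362² + 0.854² + 1.202² = 4.6068
Covariances σ_ij = r_ij · s_i · s_j:
  σ(X1,X2) = 0.413 × 0.760 × 1.362 = 0.4275
  σ(X1,X3) = 0.532 × 0.760 × 0.854 = 0.3453
  σ(X1,X4) = 0.480 × 0.760 × 1.202 = 0.4385
  σ(X2,X3) = 0.619 × 1.362 × 0.854 = 0.7200
  σ(X2,X4) = 0.607 × 1.362 × 1.202 = 0.9937
  σ(X3,X4) = 0.536 × 0.854 × 1.202 = 0.5502
σ²_T = Σσ²ᵢ + 2·Σσ_ij = 4.6068 + 2 × 3.4752 = 11.5572
α = (4/3)·(1 − 4.6068/11.5572) = 0.802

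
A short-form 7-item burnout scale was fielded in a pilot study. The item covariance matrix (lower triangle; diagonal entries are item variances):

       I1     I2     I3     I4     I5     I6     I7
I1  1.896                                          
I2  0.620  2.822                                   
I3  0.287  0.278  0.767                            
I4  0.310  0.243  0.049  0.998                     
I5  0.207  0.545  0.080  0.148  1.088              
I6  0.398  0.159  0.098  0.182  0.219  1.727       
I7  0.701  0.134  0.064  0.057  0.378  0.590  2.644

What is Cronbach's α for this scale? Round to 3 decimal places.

Cronbach's α = 0.572

sum of item variances = 1.896 + 2.822 + 0.767 + 0.998 + 1.088 + 1.727 + 2.644 = 11.942
Sum of the distinct covariances = 5.747
total variance = 11.942 + 2 × 5.747 = 23.436
α = (k/(k−1))·(1 − sum of item variances/total variance) = (7/6)·(1 − 11.942/23.436) = 0.572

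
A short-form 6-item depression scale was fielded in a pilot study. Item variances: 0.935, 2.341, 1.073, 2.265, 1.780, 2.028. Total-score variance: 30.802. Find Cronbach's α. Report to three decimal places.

Cronbach's α = 0.794

Σσᵢ² = 0.935 + 2.341 + 1.073 + 2.265 + 1.780 + 2.028 = 10.422
α = (k/(k−1))·(1 − Σσᵢ²/Var(T)) = (6/5)·(1 − 10.422/30.802) = 0.794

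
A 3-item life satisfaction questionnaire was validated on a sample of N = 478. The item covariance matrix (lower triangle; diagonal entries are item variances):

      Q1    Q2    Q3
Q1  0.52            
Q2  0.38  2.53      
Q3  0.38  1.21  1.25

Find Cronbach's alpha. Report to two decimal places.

Cronbach's alpha = 0.72

ΣVar(i) = 0.52 + 2.53 + 1.25 = 4.30
Σ_{i<j} σ_ij = 1.97
Var(T) = 4.30 + 2 × 1.97 = 8.24
α = (k/(k−1))·(1 − ΣVar(i)/Var(T)) = (3/2)·(1 − 4.30/8.24) = 0.72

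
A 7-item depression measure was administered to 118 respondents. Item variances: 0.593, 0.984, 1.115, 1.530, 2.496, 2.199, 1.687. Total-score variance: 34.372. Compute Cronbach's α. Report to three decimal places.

Σσᵢ² = 0.593 + 0.984 + 1.115 + 1.530 + 2.496 + 2.199 + 1.687 = 10.604
α = (k/(k−1))·(1 − Σσᵢ²/total variance) = (7/6)·(1 − 10.604/34.372) = 0.807

α = 0.807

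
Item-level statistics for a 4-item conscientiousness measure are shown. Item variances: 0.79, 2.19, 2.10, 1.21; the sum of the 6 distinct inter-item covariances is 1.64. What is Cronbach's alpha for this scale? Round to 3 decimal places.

Σσᵢ² = 0.79 + 2.19 + 2.10 + 1.21 = 6.29
Sum of distinct covariances = 1.64
σ²_T = Σσᵢ² + 2·Σcov = 6.29 + 2 × 1.64 = 9.57
α = (4/3)·(1 − 6.29/9.57) = 0.457

Cronbach's alpha = 0.457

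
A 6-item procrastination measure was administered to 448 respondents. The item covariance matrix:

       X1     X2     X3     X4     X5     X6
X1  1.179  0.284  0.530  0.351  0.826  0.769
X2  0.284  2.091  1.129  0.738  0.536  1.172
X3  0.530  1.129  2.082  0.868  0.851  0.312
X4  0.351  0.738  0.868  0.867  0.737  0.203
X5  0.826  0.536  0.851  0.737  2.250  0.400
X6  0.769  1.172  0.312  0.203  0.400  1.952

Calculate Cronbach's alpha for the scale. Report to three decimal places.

Σσᵢ² = 1.179 + 2.091 + 2.082 + 0.867 + 2.250 + 1.952 = 10.421
Sum of the distinct covariances = 9.706
total variance = 10.421 + 2 × 9.706 = 29.833
α = (k/(k−1))·(1 − Σσᵢ²/total variance) = (6/5)·(1 − 10.421/29.833) = 0.781

Cronbach's alpha = 0.781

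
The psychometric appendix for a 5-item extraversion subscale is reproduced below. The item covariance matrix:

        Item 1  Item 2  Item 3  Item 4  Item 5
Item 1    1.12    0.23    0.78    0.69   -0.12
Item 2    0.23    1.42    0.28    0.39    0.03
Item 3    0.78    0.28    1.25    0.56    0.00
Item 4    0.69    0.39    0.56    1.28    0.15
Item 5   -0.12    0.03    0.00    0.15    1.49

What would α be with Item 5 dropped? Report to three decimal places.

Remaining items: Item 1, Item 2, Item 3, Item 4 (k = 4).
ΣVar(i) = 1.12 + 1.42 + 1.25 + 1.28 = 5.07
σ²_total = 5.07 + 2 × 2.93 = 10.93
α (item deleted) = (4/3)·(1 − 5.07/10.93) = 0.715

α = 0.715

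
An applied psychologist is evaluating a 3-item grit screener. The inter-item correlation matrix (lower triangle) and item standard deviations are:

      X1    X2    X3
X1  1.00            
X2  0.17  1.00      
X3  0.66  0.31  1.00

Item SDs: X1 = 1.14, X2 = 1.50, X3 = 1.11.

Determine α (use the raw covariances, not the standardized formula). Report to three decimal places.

Σσ²ᵢ = 1.14² + 1.50² + 1.11² = 4.7817
Covariances σ_ij = r_ij · s_i · s_j:
  σ(X1,X2) = 0.17 × 1.14 × 1.50 = 0.2907
  σ(X1,X3) = 0.66 × 1.14 × 1.11 = 0.8352
  σ(X2,X3) = 0.31 × 1.50 × 1.11 = 0.5161
σ²_T = Σσ²ᵢ + 2·Σσ_ij = 4.7817 + 2 × 1.6420 = 8.0657
α = (3/2)·(1 − 4.7817/8.0657) = 0.611

α = 0.611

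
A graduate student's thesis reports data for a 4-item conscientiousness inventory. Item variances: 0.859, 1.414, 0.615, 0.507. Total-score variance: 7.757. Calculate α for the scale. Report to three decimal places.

α = 0.750

sum of item variances = 0.859 + 1.414 + 0.615 + 0.507 = 3.395
α = (k/(k−1))·(1 − sum of item variances/Var(T)) = (4/3)·(1 − 3.395/7.757) = 0.750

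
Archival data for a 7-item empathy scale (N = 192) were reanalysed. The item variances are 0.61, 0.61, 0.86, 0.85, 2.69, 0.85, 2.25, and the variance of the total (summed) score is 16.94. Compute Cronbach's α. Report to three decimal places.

sum of item variances = 0.61 + 0.61 + 0.86 + 0.85 + 2.69 + 0.85 + 2.25 = 8.72
α = (k/(k−1))·(1 − sum of item variances/σ²_T) = (7/6)·(1 − 8.72/16.94) = 0.566

Cronbach's α = 0.566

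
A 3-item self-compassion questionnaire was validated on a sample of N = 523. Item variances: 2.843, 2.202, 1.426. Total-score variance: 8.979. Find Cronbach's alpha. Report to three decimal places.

Σσᵢ² = 2.843 + 2.202 + 1.426 = 6.471
α = (k/(k−1))·(1 − Σσᵢ²/σ²_T) = (3/2)·(1 − 6.471/8.979) = 0.419

Cronbach's alpha = 0.419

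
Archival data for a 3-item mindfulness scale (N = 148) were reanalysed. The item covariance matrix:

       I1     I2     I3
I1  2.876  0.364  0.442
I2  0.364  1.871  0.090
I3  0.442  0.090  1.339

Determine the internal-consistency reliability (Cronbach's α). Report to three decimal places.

α = 0.341

sum of item variances = 2.876 + 1.871 + 1.339 = 6.086
Σ_{i<j} σ_ij = 0.896
total variance = 6.086 + 2 × 0.896 = 7.878
α = (k/(k−1))·(1 − sum of item variances/total variance) = (3/2)·(1 − 6.086/7.878) = 0.341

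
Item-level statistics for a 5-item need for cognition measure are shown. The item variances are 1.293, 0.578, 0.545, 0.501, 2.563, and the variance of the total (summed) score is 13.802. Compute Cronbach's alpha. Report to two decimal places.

Cronbach's alpha = 0.75

ΣVar(i) = 1.293 + 0.578 + 0.545 + 0.501 + 2.563 = 5.480
α = (k/(k−1))·(1 − ΣVar(i)/Var(T)) = (5/4)·(1 − 5.480/13.802) = 0.75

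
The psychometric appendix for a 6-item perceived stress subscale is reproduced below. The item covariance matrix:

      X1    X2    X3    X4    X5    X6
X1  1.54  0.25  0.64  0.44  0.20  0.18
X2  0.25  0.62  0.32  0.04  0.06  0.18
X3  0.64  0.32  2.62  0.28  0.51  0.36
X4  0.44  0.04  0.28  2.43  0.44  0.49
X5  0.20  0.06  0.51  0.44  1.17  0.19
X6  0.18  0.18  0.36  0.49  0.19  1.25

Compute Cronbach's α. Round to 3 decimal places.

Cronbach's α = 0.585

Σσ²ᵢ = 1.54 + 0.62 + 2.62 + 2.43 + 1.17 + 1.25 = 9.63
Sum of the distinct covariances = 4.58
σ²_T = 9.63 + 2 × 4.58 = 18.79
α = (k/(k−1))·(1 − Σσ²ᵢ/σ²_T) = (6/5)·(1 − 9.63/18.79) = 0.585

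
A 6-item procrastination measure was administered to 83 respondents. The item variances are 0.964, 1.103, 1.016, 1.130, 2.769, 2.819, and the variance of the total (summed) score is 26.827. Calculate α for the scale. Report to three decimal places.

α = 0.762

Σσᵢ² = 0.964 + 1.103 + 1.016 + 1.130 + 2.769 + 2.819 = 9.801
α = (k/(k−1))·(1 − Σσᵢ²/σ²_T) = (6/5)·(1 − 9.801/26.827) = 0.762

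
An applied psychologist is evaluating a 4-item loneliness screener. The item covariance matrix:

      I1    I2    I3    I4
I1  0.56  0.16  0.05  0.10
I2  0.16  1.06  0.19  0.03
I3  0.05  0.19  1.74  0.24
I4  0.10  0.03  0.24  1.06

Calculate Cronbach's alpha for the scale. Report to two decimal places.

α = 0.34

Σσᵢ² = 0.56 + 1.06 + 1.74 + 1.06 = 4.42
Sum of off-diagonal covariances = 0.77
σ²_T = 4.42 + 2 × 0.77 = 5.96
α = (k/(k−1))·(1 − Σσᵢ²/σ²_T) = (4/3)·(1 − 4.42/5.96) = 0.34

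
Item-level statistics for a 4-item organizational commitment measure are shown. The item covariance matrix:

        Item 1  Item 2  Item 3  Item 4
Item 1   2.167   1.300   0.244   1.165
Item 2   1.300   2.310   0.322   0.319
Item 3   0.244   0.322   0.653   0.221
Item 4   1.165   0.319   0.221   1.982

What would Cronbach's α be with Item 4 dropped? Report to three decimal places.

α = 0.632

Remaining items: Item 1, Item 2, Item 3 (k = 3).
ΣVar(i) = 2.167 + 2.310 + 0.653 = 5.130
total variance = 5.130 + 2 × 1.866 = 8.862
α (item deleted) = (3/2)·(1 − 5.130/8.862) = 0.632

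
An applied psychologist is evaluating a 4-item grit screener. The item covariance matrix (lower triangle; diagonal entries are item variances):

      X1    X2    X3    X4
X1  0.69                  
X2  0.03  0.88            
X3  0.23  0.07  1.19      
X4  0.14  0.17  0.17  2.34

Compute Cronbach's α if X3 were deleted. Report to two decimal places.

Remaining items: X1, X2, X4 (k = 3).
Σσ²ᵢ = 0.69 + 0.88 + 2.34 = 3.91
total variance = 3.91 + 2 × 0.34 = 4.59
α (item deleted) = (3/2)·(1 − 3.91/4.59) = 0.22

Cronbach's α = 0.22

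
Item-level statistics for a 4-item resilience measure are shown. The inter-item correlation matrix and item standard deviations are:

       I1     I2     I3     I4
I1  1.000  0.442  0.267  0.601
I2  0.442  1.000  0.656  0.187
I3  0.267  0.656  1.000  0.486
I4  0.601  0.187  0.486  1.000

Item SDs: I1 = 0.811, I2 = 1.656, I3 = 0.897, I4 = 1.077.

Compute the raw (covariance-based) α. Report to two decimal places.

Σσ²ᵢ = 0.811² + 1.656² + 0.897² + 1.077² = 5.3646
Covariances σ_ij = r_ij · s_i · s_j:
  σ(I1,I2) = 0.442 × 0.811 × 1.656 = 0.5936
  σ(I1,I3) = 0.267 × 0.811 × 0.897 = 0.1942
  σ(I1,I4) = 0.601 × 0.811 × 1.077 = 0.5249
  σ(I2,I3) = 0.656 × 1.656 × 0.897 = 0.9744
  σ(I2,I4) = 0.187 × 1.656 × 1.077 = 0.3335
  σ(I3,I4) = 0.486 × 0.897 × 1.077 = 0.4695
σ²_T = Σσ²ᵢ + 2·Σσ_ij = 5.3646 + 2 × 3.0901 = 11.5448
α = (4/3)·(1 − 5.3646/11.5448) = 0.71

α = 0.71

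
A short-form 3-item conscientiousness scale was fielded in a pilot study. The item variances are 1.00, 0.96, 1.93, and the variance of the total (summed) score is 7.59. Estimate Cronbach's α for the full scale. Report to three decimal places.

sum of item variances = 1.00 + 0.96 + 1.93 = 3.89
α = (k/(k−1))·(1 − sum of item variances/σ²_T) = (3/2)·(1 − 3.89/7.59) = 0.731

α = 0.731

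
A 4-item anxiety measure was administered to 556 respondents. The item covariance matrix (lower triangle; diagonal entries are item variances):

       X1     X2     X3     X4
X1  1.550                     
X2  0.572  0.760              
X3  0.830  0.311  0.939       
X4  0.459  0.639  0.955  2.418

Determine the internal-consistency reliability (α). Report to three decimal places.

Σσ²ᵢ = 1.550 + 0.760 + 0.939 + 2.418 = 5.667
Sum of the distinct covariances = 3.766
σ²_total = 5.667 + 2 × 3.766 = 13.199
α = (k/(k−1))·(1 − Σσ²ᵢ/σ²_total) = (4/3)·(1 − 5.667/13.199) = 0.761

α = 0.761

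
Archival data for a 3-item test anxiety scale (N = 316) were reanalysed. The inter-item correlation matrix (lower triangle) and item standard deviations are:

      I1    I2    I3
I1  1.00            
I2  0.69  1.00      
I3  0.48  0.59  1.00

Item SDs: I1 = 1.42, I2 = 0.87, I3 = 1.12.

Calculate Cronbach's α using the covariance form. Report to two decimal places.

Σσ²ᵢ = 1.42² + 0.87² + 1.12² = 4.0277
Covariances σ_ij = r_ij · s_i · s_j:
  σ(I1,I2) = 0.69 × 1.42 × 0.87 = 0.8524
  σ(I1,I3) = 0.48 × 1.42 × 1.12 = 0.7634
  σ(I2,I3) = 0.59 × 0.87 × 1.12 = 0.5749
σ²_T = Σσ²ᵢ + 2·Σσ_ij = 4.0277 + 2 × 2.1907 = 8.4091
α = (3/2)·(1 − 4.0277/8.4091) = 0.78

Cronbach's α = 0.78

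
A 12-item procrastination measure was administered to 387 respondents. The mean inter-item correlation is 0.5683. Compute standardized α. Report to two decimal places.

standardized α = 0.94

Standardized α = k·r̄ / (1 + (k−1)·r̄) = 12 × 0.5683 / (1 + 11 × 0.5683)
  = 6.8196 / 7.2513 = 0.94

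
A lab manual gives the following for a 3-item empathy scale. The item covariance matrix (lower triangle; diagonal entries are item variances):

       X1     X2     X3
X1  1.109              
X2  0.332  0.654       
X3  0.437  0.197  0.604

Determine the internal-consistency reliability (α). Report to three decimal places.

α = 0.674

sum of item variances = 1.109 + 0.654 + 0.604 = 2.367
Sum of the distinct covariances = 0.966
total variance = 2.367 + 2 × 0.966 = 4.299
α = (k/(k−1))·(1 − sum of item variances/total variance) = (3/2)·(1 − 2.367/4.299) = 0.674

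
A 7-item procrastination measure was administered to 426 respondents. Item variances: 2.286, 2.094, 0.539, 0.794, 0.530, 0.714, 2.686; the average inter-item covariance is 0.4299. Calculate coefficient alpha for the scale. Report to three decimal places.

α = 0.761

Σσᵢ² = 2.286 + 2.094 + 0.539 + 0.794 + 0.530 + 0.714 + 2.686 = 9.643
Sum of the 21 distinct covariances = 21 × 0.4299 = 9.0279
Var(T) = Σσᵢ² + 2·Σcov = 9.643 + 2 × 9.0279 = 27.6988
α = (7/6)·(1 − 9.643/27.6988) = 0.761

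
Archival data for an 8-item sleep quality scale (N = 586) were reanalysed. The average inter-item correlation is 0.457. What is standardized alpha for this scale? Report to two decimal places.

α = 0.87

Standardized α = k·r̄ / (1 + (k−1)·r̄) = 8 × 0.457 / (1 + 7 × 0.457)
  = 3.6560 / 4.1990 = 0.87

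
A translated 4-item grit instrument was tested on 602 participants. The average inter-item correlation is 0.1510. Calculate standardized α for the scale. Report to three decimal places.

Standardized α = k·r̄ / (1 + (k−1)·r̄) = 4 × 0.1510 / (1 + 3 × 0.1510)
  = 0.6040 / 1.4530 = 0.416

standardized α = 0.416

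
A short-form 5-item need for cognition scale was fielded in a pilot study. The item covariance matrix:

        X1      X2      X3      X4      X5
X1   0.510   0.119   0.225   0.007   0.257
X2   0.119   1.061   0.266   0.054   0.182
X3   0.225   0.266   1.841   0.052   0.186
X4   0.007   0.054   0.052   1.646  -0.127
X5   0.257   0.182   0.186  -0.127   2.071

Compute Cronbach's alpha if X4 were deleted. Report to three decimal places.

α = 0.414

Remaining items: X1, X2, X3, X5 (k = 4).
Σσ²ᵢ = 0.510 + 1.061 + 1.841 + 2.071 = 5.483
σ²_total = 5.483 + 2 × 1.235 = 7.953
α (item deleted) = (4/3)·(1 − 5.483/7.953) = 0.414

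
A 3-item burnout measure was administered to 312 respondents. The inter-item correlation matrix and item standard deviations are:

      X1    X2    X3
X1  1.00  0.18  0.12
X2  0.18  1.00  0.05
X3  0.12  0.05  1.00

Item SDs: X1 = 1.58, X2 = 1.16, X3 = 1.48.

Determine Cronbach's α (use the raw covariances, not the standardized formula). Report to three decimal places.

Σσ²ᵢ = 1.58² + 1.16² + 1.48² = 6.0324
Covariances σ_ij = r_ij · s_i · s_j:
  σ(X1,X2) = 0.18 × 1.58 × 1.16 = 0.3299
  σ(X1,X3) = 0.12 × 1.58 × 1.48 = 0.2806
  σ(X2,X3) = 0.05 × 1.16 × 1.48 = 0.0858
σ²_T = Σσ²ᵢ + 2·Σσ_ij = 6.0324 + 2 × 0.6963 = 7.4250
α = (3/2)·(1 − 6.0324/7.4250) = 0.281

α = 0.281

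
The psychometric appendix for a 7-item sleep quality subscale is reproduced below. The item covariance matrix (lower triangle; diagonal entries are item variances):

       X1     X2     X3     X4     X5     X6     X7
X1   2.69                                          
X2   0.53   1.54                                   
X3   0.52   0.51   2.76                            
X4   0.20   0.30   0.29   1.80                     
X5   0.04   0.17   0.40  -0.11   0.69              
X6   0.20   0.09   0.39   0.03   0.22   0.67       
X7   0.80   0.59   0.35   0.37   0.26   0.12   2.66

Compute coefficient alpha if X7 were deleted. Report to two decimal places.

coefficient alpha = 0.51

Remaining items: X1, X2, X3, X4, X5, X6 (k = 6).
Σσᵢ² = 2.69 + 1.54 + 2.76 + 1.80 + 0.69 + 0.67 = 10.15
Var(T) = 10.15 + 2 × 3.78 = 17.71
α (item deleted) = (6/5)·(1 − 10.15/17.71) = 0.51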